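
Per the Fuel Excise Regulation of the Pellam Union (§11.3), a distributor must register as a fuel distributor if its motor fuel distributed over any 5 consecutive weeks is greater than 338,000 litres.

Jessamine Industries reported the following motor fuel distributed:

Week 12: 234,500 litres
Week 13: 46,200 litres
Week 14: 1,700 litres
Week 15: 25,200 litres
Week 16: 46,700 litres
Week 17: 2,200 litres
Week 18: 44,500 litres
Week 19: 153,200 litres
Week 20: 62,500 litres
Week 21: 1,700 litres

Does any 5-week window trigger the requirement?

Week 12–Week 16: 234,500 litres + 46,200 litres + 1,700 litres + 25,200 litres + 46,700 litres = 354,300 litres (over)
Week 13–Week 17: 46,200 litres + 1,700 litres + 25,200 litres + 46,700 litres + 2,200 litres = 122,000 litres (under)
Week 14–Week 18: 1,700 litres + 25,200 litres + 46,700 litres + 2,200 litres + 44,500 litres = 120,300 litres (under)
Week 15–Week 19: 25,200 litres + 46,700 litres + 2,200 litres + 44,500 litres + 153,200 litres = 271,800 litres (under)
Week 16–Week 20: 46,700 litres + 2,200 litres + 44,500 litres + 153,200 litres + 62,500 litres = 309,100 litres (under)
Week 17–Week 21: 2,200 litres + 44,500 litres + 153,200 litres + 62,500 litres + 1,700 litres = 264,100 litres (under)
At least one window exceeds 338,000 litres.

Yes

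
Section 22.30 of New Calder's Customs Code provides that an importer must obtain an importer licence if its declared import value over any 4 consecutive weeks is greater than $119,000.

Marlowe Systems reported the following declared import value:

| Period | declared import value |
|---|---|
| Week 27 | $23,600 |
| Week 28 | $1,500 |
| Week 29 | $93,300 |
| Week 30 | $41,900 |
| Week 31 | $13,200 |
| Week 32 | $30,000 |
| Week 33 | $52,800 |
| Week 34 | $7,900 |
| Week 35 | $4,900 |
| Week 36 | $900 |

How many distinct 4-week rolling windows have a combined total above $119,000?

4

Week 27–Week 30: $23,600 + $1,500 + $93,300 + $41,900 = $160,300 (over)
Week 28–Week 31: $1,500 + $93,300 + $41,900 + $13,200 = $149,900 (over)
Week 29–Week 32: $93,300 + $41,900 + $13,200 + $30,000 = $178,400 (over)
Week 30–Week 33: $41,900 + $13,200 + $30,000 + $52,800 = $137,900 (over)
Week 31–Week 34: $13,200 + $30,000 + $52,800 + $7,900 = $103,900 (under)
Week 32–Week 35: $30,000 + $52,800 + $7,900 + $4,900 = $95,600 (under)
Week 33–Week 36: $52,800 + $7,900 + $4,900 + $900 = $66,500 (under)
4 windows exceed the threshold.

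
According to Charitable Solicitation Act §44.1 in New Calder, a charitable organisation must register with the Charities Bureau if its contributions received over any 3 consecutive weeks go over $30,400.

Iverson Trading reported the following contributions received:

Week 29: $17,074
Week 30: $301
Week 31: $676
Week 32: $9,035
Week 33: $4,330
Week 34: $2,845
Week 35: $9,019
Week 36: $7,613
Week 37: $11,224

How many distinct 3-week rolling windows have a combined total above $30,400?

0

Week 29–Week 31: $17,074 + $301 + $676 = $18,051 (under)
Week 30–Week 32: $301 + $676 + $9,035 = $10,012 (under)
Week 31–Week 33: $676 + $9,035 + $4,330 = $14,041 (under)
Week 32–Week 34: $9,035 + $4,330 + $2,845 = $16,210 (under)
Week 33–Week 35: $4,330 + $2,845 + $9,019 = $16,194 (under)
Week 34–Week 36: $2,845 + $9,019 + $7,613 = $19,477 (under)
Week 35–Week 37: $9,019 + $7,613 + $11,224 = $27,856 (under)
0 windows exceed the threshold.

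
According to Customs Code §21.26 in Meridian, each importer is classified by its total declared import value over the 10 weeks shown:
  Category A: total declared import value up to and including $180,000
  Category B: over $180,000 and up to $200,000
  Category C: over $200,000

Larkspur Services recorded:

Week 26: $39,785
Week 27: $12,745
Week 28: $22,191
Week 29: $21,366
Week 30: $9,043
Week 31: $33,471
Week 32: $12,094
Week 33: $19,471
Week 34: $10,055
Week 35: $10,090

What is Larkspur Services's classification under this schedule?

Total declared import value: $39,785 + $12,745 + $22,191 + $21,366 + $9,043 + $33,471 + $12,094 + $19,471 + $10,055 + $10,090 = $190,311.
$180,000 < $190,311 ≤ $200,000, so Category B applies.

Category B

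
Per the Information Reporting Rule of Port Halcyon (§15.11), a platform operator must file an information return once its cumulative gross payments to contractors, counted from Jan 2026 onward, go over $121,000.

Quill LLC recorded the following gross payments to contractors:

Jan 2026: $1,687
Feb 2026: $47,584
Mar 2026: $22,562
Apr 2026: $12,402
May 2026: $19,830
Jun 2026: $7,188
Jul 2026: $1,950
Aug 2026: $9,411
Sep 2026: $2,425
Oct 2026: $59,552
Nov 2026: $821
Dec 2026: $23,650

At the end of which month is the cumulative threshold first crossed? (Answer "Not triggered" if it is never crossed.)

Through Jan 2026: $1,687
Through Feb 2026: $49,271
Through Mar 2026: $71,833
Through Apr 2026: $84,235
Through May 2026: $104,065
Through Jun 2026: $111,253
Through Jul 2026: $113,203
Through Aug 2026: $122,614 ← exceeds threshold

Aug 2026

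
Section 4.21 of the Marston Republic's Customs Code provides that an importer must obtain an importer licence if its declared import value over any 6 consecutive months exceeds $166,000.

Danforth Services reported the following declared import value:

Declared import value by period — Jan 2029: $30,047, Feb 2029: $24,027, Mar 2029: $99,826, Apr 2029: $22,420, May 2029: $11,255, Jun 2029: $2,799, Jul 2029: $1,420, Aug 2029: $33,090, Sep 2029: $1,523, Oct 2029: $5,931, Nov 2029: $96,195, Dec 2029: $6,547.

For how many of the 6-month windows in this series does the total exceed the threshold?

Jan 2029–Jun 2029: $30,047 + $24,027 + $99,826 + $22,420 + $11,255 + $2,799 = $190,374 (over)
Feb 2029–Jul 2029: $24,027 + $99,826 + $22,420 + $11,255 + $2,799 + $1,420 = $161,747 (under)
Mar 2029–Aug 2029: $99,826 + $22,420 + $11,255 + $2,799 + $1,420 + $33,090 = $170,810 (over)
Apr 2029–Sep 2029: $22,420 + $11,255 + $2,799 + $1,420 + $33,090 + $1,523 = $72,507 (under)
May 2029–Oct 2029: $11,255 + $2,799 + $1,420 + $33,090 + $1,523 + $5,931 = $56,018 (under)
Jun 2029–Nov 2029: $2,799 + $1,420 + $33,090 + $1,523 + $5,931 + $96,195 = $140,958 (under)
Jul 2029–Dec 2029: $1,420 + $33,090 + $1,523 + $5,931 + $96,195 + $6,547 = $144,706 (under)
2 windows exceed the threshold.

2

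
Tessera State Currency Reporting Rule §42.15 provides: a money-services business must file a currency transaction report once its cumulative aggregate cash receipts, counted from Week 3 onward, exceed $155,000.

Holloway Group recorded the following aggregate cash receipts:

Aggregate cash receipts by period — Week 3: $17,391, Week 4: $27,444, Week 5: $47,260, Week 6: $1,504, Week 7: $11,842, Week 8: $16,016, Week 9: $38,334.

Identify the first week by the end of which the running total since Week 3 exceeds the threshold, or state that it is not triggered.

Through Week 3: $17,391
Through Week 4: $44,835
Through Week 5: $92,095
Through Week 6: $93,599
Through Week 7: $105,441
Through Week 8: $121,457
Through Week 9: $159,791 ← exceeds threshold

Week 9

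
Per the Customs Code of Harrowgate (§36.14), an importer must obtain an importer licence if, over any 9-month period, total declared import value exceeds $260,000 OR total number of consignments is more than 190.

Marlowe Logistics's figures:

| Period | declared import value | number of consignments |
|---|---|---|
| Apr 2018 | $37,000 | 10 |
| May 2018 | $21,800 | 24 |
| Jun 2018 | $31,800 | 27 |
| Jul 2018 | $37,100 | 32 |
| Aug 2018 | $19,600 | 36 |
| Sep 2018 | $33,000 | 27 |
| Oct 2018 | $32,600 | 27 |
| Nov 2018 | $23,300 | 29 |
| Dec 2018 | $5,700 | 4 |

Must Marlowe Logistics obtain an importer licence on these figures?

Total declared import value: $37,000 + $21,800 + $31,800 + $37,100 + $19,600 + $33,000 + $32,600 + $23,300 + $5,700 = $241,900 (≤ $260,000).
Total number of consignments: 10 + 24 + 27 + 32 + 36 + 27 + 27 + 29 + 4 = 216 (> 190).
The test is 'or': at least one threshold is exceeded.

Yes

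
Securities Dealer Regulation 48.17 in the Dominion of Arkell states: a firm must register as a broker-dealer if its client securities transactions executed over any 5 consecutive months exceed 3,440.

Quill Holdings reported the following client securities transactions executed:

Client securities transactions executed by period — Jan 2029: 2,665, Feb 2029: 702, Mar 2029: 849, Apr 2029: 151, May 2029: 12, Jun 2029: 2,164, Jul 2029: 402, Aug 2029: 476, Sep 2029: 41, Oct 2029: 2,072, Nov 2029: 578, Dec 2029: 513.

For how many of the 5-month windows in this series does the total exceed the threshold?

Jan 2029–May 2029: 2,665 + 702 + 849 + 151 + 12 = 4,379 (over)
Feb 2029–Jun 2029: 702 + 849 + 151 + 12 + 2,164 = 3,878 (over)
Mar 2029–Jul 2029: 849 + 151 + 12 + 2,164 + 402 = 3,578 (over)
Apr 2029–Aug 2029: 151 + 12 + 2,164 + 402 + 476 = 3,205 (under)
May 2029–Sep 2029: 12 + 2,164 + 402 + 476 + 41 = 3,095 (under)
Jun 2029–Oct 2029: 2,164 + 402 + 476 + 41 + 2,072 = 5,155 (over)
Jul 2029–Nov 2029: 402 + 476 + 41 + 2,072 + 578 = 3,569 (over)
Aug 2029–Dec 2029: 476 + 41 + 2,072 + 578 + 513 = 3,680 (over)
6 windows exceed the threshold.

6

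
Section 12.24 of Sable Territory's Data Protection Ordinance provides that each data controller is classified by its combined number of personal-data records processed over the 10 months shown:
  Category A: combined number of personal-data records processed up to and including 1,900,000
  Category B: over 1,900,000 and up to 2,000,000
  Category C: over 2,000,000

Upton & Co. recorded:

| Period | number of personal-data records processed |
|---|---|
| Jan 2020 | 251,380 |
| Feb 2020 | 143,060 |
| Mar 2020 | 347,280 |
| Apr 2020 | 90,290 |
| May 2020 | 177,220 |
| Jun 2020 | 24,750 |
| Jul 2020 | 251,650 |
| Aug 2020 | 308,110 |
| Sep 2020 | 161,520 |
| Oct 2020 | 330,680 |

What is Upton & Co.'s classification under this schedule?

Category C

Combined number of personal-data records processed: 251,380 + 143,060 + 347,280 + 90,290 + 177,220 + 24,750 + 251,650 + 308,110 + 161,520 + 330,680 = 2,085,940.
2,085,940 > 2,000,000, so Category C applies.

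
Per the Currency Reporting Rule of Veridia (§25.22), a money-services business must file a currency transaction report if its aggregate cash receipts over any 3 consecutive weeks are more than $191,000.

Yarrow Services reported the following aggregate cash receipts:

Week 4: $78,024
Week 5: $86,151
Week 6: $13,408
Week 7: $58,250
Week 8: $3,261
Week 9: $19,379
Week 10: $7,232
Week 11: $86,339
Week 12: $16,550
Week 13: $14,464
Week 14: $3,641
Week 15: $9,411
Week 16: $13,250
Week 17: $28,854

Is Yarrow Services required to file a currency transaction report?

Week 4–Week 6: $78,024 + $86,151 + $13,408 = $177,583 (under)
Week 5–Week 7: $86,151 + $13,408 + $58,250 = $157,809 (under)
Week 6–Week 8: $13,408 + $58,250 + $3,261 = $74,919 (under)
Week 7–Week 9: $58,250 + $3,261 + $19,379 = $80,890 (under)
Week 8–Week 10: $3,261 + $19,379 + $7,232 = $29,872 (under)
Week 9–Week 11: $19,379 + $7,232 + $86,339 = $112,950 (under)
Week 10–Week 12: $7,232 + $86,339 + $16,550 = $110,121 (under)
Week 11–Week 13: $86,339 + $16,550 + $14,464 = $117,353 (under)
Week 12–Week 14: $16,550 + $14,464 + $3,641 = $34,655 (under)
Week 13–Week 15: $14,464 + $3,641 + $9,411 = $27,516 (under)
Week 14–Week 16: $3,641 + $9,411 + $13,250 = $26,302 (under)
Week 15–Week 17: $9,411 + $13,250 + $28,854 = $51,515 (under)
No window exceeds $191,000.

No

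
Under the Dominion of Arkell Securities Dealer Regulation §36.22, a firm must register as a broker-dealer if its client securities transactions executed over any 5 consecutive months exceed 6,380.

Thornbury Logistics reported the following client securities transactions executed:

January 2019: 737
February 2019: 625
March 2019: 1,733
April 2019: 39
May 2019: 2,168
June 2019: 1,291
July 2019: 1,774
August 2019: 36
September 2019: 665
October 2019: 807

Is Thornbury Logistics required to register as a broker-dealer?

Yes

January 2019–May 2019: 737 + 625 + 1,733 + 39 + 2,168 = 5,302 (under)
February 2019–June 2019: 625 + 1,733 + 39 + 2,168 + 1,291 = 5,856 (under)
March 2019–July 2019: 1,733 + 39 + 2,168 + 1,291 + 1,774 = 7,005 (over)
April 2019–August 2019: 39 + 2,168 + 1,291 + 1,774 + 36 = 5,308 (under)
May 2019–September 2019: 2,168 + 1,291 + 1,774 + 36 + 665 = 5,934 (under)
June 2019–October 2019: 1,291 + 1,774 + 36 + 665 + 807 = 4,573 (under)
At least one window exceeds 6,380.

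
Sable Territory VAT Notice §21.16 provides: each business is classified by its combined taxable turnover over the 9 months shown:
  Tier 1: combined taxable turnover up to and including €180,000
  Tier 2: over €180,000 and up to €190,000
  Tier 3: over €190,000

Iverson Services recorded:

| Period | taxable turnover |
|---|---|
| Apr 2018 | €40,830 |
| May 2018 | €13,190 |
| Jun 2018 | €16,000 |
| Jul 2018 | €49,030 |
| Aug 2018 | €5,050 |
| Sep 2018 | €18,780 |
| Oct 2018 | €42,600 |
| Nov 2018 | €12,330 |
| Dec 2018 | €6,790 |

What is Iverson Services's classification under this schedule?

Combined taxable turnover: €40,830 + €13,190 + €16,000 + €49,030 + €5,050 + €18,780 + €42,600 + €12,330 + €6,790 = €204,600.
€204,600 > €190,000, so Tier 3 applies.

Tier 3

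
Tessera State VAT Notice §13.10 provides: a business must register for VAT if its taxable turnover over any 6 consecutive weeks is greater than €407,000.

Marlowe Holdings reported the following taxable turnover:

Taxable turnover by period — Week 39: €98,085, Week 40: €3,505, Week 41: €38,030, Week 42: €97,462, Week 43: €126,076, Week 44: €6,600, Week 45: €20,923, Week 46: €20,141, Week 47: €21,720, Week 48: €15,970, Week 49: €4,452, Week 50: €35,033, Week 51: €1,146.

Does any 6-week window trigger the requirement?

Week 39–Week 44: €98,085 + €3,505 + €38,030 + €97,462 + €126,076 + €6,600 = €369,758 (under)
Week 40–Week 45: €3,505 + €38,030 + €97,462 + €126,076 + €6,600 + €20,923 = €292,596 (under)
Week 41–Week 46: €38,030 + €97,462 + €126,076 + €6,600 + €20,923 + €20,141 = €309,232 (under)
Week 42–Week 47: €97,462 + €126,076 + €6,600 + €20,923 + €20,141 + €21,720 = €292,922 (under)
Week 43–Week 48: €126,076 + €6,600 + €20,923 + €20,141 + €21,720 + €15,970 = €211,430 (under)
Week 44–Week 49: €6,600 + €20,923 + €20,141 + €21,720 + €15,970 + €4,452 = €89,806 (under)
Week 45–Week 50: €20,923 + €20,141 + €21,720 + €15,970 + €4,452 + €35,033 = €118,239 (under)
Week 46–Week 51: €20,141 + €21,720 + €15,970 + €4,452 + €35,033 + €1,146 = €98,462 (under)
No window exceeds €407,000.

No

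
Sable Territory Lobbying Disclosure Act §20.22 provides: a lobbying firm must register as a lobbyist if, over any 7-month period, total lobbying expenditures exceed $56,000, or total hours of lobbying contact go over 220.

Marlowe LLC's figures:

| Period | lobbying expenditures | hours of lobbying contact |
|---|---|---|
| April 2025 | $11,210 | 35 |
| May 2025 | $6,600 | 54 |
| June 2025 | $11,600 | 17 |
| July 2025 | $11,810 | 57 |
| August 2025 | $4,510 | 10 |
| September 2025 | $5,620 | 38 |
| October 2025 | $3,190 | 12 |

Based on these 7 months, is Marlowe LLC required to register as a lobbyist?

Total lobbying expenditures: $11,210 + $6,600 + $11,600 + $11,810 + $4,510 + $5,620 + $3,190 = $54,540 (≤ $56,000).
Total hours of lobbying contact: 35 + 54 + 17 + 57 + 10 + 38 + 12 = 223 (> 220).
The test is 'or': at least one threshold is exceeded.

Yes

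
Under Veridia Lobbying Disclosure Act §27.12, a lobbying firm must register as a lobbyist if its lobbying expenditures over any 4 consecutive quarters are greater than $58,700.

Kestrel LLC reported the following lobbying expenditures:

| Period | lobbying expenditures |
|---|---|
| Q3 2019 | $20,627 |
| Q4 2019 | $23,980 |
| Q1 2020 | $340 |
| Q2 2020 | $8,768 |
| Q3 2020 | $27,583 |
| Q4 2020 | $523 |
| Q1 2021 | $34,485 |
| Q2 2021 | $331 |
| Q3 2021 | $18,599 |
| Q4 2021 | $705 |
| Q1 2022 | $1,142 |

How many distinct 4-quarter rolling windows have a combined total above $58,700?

Q3 2019–Q2 2020: $20,627 + $23,980 + $340 + $8,768 = $53,715 (under)
Q4 2019–Q3 2020: $23,980 + $340 + $8,768 + $27,583 = $60,671 (over)
Q1 2020–Q4 2020: $340 + $8,768 + $27,583 + $523 = $37,214 (under)
Q2 2020–Q1 2021: $8,768 + $27,583 + $523 + $34,485 = $71,359 (over)
Q3 2020–Q2 2021: $27,583 + $523 + $34,485 + $331 = $62,922 (over)
Q4 2020–Q3 2021: $523 + $34,485 + $331 + $18,599 = $53,938 (under)
Q1 2021–Q4 2021: $34,485 + $331 + $18,599 + $705 = $54,120 (under)
Q2 2021–Q1 2022: $331 + $18,599 + $705 + $1,142 = $20,777 (under)
3 windows exceed the threshold.

3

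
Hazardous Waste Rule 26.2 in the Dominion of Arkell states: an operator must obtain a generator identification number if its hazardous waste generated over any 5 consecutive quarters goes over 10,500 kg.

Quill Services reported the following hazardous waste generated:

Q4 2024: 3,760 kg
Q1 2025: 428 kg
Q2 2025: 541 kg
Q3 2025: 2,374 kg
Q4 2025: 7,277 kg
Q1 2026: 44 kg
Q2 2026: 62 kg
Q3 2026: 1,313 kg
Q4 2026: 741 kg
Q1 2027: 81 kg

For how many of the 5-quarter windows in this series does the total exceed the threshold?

3

Q4 2024–Q4 2025: 3,760 kg + 428 kg + 541 kg + 2,374 kg + 7,277 kg = 14,380 kg (over)
Q1 2025–Q1 2026: 428 kg + 541 kg + 2,374 kg + 7,277 kg + 44 kg = 10,664 kg (over)
Q2 2025–Q2 2026: 541 kg + 2,374 kg + 7,277 kg + 44 kg + 62 kg = 10,298 kg (under)
Q3 2025–Q3 2026: 2,374 kg + 7,277 kg + 44 kg + 62 kg + 1,313 kg = 11,070 kg (over)
Q4 2025–Q4 2026: 7,277 kg + 44 kg + 62 kg + 1,313 kg + 741 kg = 9,437 kg (under)
Q1 2026–Q1 2027: 44 kg + 62 kg + 1,313 kg + 741 kg + 81 kg = 2,241 kg (under)
3 windows exceed the threshold.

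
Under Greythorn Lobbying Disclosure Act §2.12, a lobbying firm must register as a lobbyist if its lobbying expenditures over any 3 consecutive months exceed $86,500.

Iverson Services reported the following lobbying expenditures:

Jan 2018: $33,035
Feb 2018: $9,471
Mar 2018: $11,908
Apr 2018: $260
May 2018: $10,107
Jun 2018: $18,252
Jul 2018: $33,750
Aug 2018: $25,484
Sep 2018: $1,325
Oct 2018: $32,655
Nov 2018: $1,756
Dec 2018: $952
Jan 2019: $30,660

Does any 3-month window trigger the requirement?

Jan 2018–Mar 2018: $33,035 + $9,471 + $11,908 = $54,414 (under)
Feb 2018–Apr 2018: $9,471 + $11,908 + $260 = $21,639 (under)
Mar 2018–May 2018: $11,908 + $260 + $10,107 = $22,275 (under)
Apr 2018–Jun 2018: $260 + $10,107 + $18,252 = $28,619 (under)
May 2018–Jul 2018: $10,107 + $18,252 + $33,750 = $62,109 (under)
Jun 2018–Aug 2018: $18,252 + $33,750 + $25,484 = $77,486 (under)
Jul 2018–Sep 2018: $33,750 + $25,484 + $1,325 = $60,559 (under)
Aug 2018–Oct 2018: $25,484 + $1,325 + $32,655 = $59,464 (under)
Sep 2018–Nov 2018: $1,325 + $32,655 + $1,756 = $35,736 (under)
Oct 2018–Dec 2018: $32,655 + $1,756 + $952 = $35,363 (under)
Nov 2018–Jan 2019: $1,756 + $952 + $30,660 = $33,368 (under)
No window exceeds $86,500.

No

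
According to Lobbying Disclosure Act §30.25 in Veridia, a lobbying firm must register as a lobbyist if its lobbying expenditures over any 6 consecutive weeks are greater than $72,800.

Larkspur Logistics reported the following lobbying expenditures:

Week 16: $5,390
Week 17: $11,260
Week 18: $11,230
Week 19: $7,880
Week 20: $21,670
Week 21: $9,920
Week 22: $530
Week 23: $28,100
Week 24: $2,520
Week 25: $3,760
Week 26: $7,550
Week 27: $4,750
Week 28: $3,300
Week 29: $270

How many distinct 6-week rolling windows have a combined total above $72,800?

1

Week 16–Week 21: $5,390 + $11,260 + $11,230 + $7,880 + $21,670 + $9,920 = $67,350 (under)
Week 17–Week 22: $11,260 + $11,230 + $7,880 + $21,670 + $9,920 + $530 = $62,490 (under)
Week 18–Week 23: $11,230 + $7,880 + $21,670 + $9,920 + $530 + $28,100 = $79,330 (over)
Week 19–Week 24: $7,880 + $21,670 + $9,920 + $530 + $28,100 + $2,520 = $70,620 (under)
Week 20–Week 25: $21,670 + $9,920 + $530 + $28,100 + $2,520 + $3,760 = $66,500 (under)
Week 21–Week 26: $9,920 + $530 + $28,100 + $2,520 + $3,760 + $7,550 = $52,380 (under)
Week 22–Week 27: $530 + $28,100 + $2,520 + $3,760 + $7,550 + $4,750 = $47,210 (under)
Week 23–Week 28: $28,100 + $2,520 + $3,760 + $7,550 + $4,750 + $3,300 = $49,980 (under)
Week 24–Week 29: $2,520 + $3,760 + $7,550 + $4,750 + $3,300 + $270 = $22,150 (under)
1 window exceeds the threshold.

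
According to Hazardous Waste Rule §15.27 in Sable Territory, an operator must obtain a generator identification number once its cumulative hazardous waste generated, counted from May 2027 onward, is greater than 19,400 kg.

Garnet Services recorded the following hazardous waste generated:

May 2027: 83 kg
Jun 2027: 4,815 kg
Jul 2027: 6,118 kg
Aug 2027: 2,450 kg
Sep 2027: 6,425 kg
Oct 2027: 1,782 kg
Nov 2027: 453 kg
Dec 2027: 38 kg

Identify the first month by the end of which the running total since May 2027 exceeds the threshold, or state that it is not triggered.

Through May 2027: 83 kg
Through Jun 2027: 4,898 kg
Through Jul 2027: 11,016 kg
Through Aug 2027: 13,466 kg
Through Sep 2027: 19,891 kg ← exceeds threshold

Sep 2027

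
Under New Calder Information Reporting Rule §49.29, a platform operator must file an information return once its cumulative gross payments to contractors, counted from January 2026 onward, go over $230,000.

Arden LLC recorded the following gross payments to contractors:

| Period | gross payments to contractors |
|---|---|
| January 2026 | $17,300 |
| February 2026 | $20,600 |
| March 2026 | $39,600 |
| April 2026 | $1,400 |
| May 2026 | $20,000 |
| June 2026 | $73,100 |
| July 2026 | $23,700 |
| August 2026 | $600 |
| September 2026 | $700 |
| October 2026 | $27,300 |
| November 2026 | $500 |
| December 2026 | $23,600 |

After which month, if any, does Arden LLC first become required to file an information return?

December 2026

Through January 2026: $17,300
Through February 2026: $37,900
Through March 2026: $77,500
Through April 2026: $78,900
Through May 2026: $98,900
Through June 2026: $172,000
Through July 2026: $195,700
Through August 2026: $196,300
Through September 2026: $197,000
Through October 2026: $224,300
Through November 2026: $224,800
Through December 2026: $248,400 ← exceeds threshold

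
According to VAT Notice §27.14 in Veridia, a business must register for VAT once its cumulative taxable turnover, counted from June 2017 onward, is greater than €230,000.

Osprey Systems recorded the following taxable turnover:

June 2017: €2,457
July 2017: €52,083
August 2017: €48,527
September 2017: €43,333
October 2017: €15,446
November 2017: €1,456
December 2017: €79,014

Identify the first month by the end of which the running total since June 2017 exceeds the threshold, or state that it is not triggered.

Through June 2017: €2,457
Through July 2017: €54,540
Through August 2017: €103,067
Through September 2017: €146,400
Through October 2017: €161,846
Through November 2017: €163,302
Through December 2017: €242,316 ← exceeds threshold

December 2017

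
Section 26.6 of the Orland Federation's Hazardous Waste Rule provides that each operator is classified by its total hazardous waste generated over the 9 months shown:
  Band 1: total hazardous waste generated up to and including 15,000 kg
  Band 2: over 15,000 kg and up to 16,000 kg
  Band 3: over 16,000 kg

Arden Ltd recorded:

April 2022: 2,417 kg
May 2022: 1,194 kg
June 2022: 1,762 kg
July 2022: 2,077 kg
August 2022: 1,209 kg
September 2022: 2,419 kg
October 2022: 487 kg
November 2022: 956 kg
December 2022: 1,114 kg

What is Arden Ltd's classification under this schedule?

Total hazardous waste generated: 2,417 kg + 1,194 kg + 1,762 kg + 2,077 kg + 1,209 kg + 2,419 kg + 487 kg + 956 kg + 1,114 kg = 13,635 kg.
13,635 kg ≤ 15,000 kg, so Band 1 applies.

Band 1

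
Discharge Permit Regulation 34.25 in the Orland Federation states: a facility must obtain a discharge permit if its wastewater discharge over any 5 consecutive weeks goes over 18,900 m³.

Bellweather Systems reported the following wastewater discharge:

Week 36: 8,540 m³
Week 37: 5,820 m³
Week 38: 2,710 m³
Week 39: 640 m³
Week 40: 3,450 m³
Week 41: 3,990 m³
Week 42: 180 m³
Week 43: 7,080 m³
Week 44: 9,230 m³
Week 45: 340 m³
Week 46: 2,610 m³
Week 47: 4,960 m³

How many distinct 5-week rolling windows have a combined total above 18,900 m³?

5

Week 36–Week 40: 8,540 m³ + 5,820 m³ + 2,710 m³ + 640 m³ + 3,450 m³ = 21,160 m³ (over)
Week 37–Week 41: 5,820 m³ + 2,710 m³ + 640 m³ + 3,450 m³ + 3,990 m³ = 16,610 m³ (under)
Week 38–Week 42: 2,710 m³ + 640 m³ + 3,450 m³ + 3,990 m³ + 180 m³ = 10,970 m³ (under)
Week 39–Week 43: 640 m³ + 3,450 m³ + 3,990 m³ + 180 m³ + 7,080 m³ = 15,340 m³ (under)
Week 40–Week 44: 3,450 m³ + 3,990 m³ + 180 m³ + 7,080 m³ + 9,230 m³ = 23,930 m³ (over)
Week 41–Week 45: 3,990 m³ + 180 m³ + 7,080 m³ + 9,230 m³ + 340 m³ = 20,820 m³ (over)
Week 42–Week 46: 180 m³ + 7,080 m³ + 9,230 m³ + 340 m³ + 2,610 m³ = 19,440 m³ (over)
Week 43–Week 47: 7,080 m³ + 9,230 m³ + 340 m³ + 2,610 m³ + 4,960 m³ = 24,220 m³ (over)
5 windows exceed the threshold.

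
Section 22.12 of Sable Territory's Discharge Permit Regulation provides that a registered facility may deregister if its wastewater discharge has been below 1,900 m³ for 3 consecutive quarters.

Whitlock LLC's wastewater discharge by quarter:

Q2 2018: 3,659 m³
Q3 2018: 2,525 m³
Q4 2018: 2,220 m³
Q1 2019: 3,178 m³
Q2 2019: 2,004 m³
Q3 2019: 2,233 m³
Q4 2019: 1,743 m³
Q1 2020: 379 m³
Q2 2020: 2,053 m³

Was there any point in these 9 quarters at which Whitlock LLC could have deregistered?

Quarters below 1,900 m³: Q4 2019, Q1 2020.
Longest run of consecutive quarters below the threshold: 2.
2 < 3, so Whitlock LLC never became eligible.

No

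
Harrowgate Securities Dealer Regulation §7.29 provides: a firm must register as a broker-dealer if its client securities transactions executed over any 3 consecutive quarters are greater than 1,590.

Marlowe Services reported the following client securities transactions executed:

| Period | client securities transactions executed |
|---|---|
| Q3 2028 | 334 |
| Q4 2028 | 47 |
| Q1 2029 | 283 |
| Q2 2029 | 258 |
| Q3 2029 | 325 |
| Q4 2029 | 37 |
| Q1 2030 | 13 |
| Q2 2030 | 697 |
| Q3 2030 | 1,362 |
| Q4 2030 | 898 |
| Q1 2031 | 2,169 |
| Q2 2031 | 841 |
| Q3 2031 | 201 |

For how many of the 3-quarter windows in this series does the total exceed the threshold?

Q3 2028–Q1 2029: 334 + 47 + 283 = 664 (under)
Q4 2028–Q2 2029: 47 + 283 + 258 = 588 (under)
Q1 2029–Q3 2029: 283 + 258 + 325 = 866 (under)
Q2 2029–Q4 2029: 258 + 325 + 37 = 620 (under)
Q3 2029–Q1 2030: 325 + 37 + 13 = 375 (under)
Q4 2029–Q2 2030: 37 + 13 + 697 = 747 (under)
Q1 2030–Q3 2030: 13 + 697 + 1,362 = 2,072 (over)
Q2 2030–Q4 2030: 697 + 1,362 + 898 = 2,957 (over)
Q3 2030–Q1 2031: 1,362 + 898 + 2,169 = 4,429 (over)
Q4 2030–Q2 2031: 898 + 2,169 + 841 = 3,908 (over)
Q1 2031–Q3 2031: 2,169 + 841 + 201 = 3,211 (over)
5 windows exceed the threshold.

5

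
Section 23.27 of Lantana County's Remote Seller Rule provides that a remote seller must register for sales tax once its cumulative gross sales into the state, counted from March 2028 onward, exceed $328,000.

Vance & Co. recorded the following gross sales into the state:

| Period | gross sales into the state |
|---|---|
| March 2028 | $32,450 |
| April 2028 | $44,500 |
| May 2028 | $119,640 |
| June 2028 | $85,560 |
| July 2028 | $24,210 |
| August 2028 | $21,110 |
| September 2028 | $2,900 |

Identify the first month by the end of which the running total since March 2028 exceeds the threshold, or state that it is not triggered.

Through March 2028: $32,450
Through April 2028: $76,950
Through May 2028: $196,590
Through June 2028: $282,150
Through July 2028: $306,360
Through August 2028: $327,470
Through September 2028: $330,370 ← exceeds threshold

September 2028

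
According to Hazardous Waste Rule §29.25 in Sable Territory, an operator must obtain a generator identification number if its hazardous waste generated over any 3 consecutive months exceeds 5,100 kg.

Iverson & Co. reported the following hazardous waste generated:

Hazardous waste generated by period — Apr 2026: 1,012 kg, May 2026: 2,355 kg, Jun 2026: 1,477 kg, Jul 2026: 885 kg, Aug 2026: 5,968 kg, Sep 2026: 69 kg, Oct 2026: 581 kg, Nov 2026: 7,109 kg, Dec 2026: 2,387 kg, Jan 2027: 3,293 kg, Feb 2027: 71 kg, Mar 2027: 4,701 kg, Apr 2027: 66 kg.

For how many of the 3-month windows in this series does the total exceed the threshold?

Apr 2026–Jun 2026: 1,012 kg + 2,355 kg + 1,477 kg = 4,844 kg (under)
May 2026–Jul 2026: 2,355 kg + 1,477 kg + 885 kg = 4,717 kg (under)
Jun 2026–Aug 2026: 1,477 kg + 885 kg + 5,968 kg = 8,330 kg (over)
Jul 2026–Sep 2026: 885 kg + 5,968 kg + 69 kg = 6,922 kg (over)
Aug 2026–Oct 2026: 5,968 kg + 69 kg + 581 kg = 6,618 kg (over)
Sep 2026–Nov 2026: 69 kg + 581 kg + 7,109 kg = 7,759 kg (over)
Oct 2026–Dec 2026: 581 kg + 7,109 kg + 2,387 kg = 10,077 kg (over)
Nov 2026–Jan 2027: 7,109 kg + 2,387 kg + 3,293 kg = 12,789 kg (over)
Dec 2026–Feb 2027: 2,387 kg + 3,293 kg + 71 kg = 5,751 kg (over)
Jan 2027–Mar 2027: 3,293 kg + 71 kg + 4,701 kg = 8,065 kg (over)
Feb 2027–Apr 2027: 71 kg + 4,701 kg + 66 kg = 4,838 kg (under)
8 windows exceed the threshold.

8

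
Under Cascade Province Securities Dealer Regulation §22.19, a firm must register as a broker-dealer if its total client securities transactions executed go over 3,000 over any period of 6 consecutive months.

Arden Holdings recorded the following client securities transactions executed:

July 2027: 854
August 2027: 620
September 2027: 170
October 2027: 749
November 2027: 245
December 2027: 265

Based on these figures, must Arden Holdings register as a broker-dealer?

Total client securities transactions executed: 854 + 620 + 170 + 749 + 245 + 265 = 2,903.
2,903 ≤ 3,000, so the threshold is not exceeded.

No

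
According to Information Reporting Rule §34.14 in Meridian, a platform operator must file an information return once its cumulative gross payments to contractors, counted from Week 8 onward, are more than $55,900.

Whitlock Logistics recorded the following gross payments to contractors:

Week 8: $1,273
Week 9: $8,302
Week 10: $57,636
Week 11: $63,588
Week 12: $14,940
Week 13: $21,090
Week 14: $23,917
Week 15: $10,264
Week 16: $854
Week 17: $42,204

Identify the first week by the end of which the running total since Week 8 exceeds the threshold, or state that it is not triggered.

Through Week 8: $1,273
Through Week 9: $9,575
Through Week 10: $67,211 ← exceeds threshold

Week 10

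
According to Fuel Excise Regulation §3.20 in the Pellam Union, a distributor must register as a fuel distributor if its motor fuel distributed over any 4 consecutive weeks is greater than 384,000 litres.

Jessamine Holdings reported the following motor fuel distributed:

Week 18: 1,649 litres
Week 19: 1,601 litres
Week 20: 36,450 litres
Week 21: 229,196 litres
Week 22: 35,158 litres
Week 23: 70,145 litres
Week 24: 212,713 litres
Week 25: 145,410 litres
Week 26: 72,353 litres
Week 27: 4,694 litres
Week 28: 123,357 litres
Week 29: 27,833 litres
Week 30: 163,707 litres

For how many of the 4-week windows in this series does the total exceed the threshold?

Week 18–Week 21: 1,649 litres + 1,601 litres + 36,450 litres + 229,196 litres = 268,896 litres (under)
Week 19–Week 22: 1,601 litres + 36,450 litres + 229,196 litres + 35,158 litres = 302,405 litres (under)
Week 20–Week 23: 36,450 litres + 229,196 litres + 35,158 litres + 70,145 litres = 370,949 litres (under)
Week 21–Week 24: 229,196 litres + 35,158 litres + 70,145 litres + 212,713 litres = 547,212 litres (over)
Week 22–Week 25: 35,158 litres + 70,145 litres + 212,713 litres + 145,410 litres = 463,426 litres (over)
Week 23–Week 26: 70,145 litres + 212,713 litres + 145,410 litres + 72,353 litres = 500,621 litres (over)
Week 24–Week 27: 212,713 litres + 145,410 litres + 72,353 litres + 4,694 litres = 435,170 litres (over)
Week 25–Week 28: 145,410 litres + 72,353 litres + 4,694 litres + 123,357 litres = 345,814 litres (under)
Week 26–Week 29: 72,353 litres + 4,694 litres + 123,357 litres + 27,833 litres = 228,237 litres (under)
Week 27–Week 30: 4,694 litres + 123,357 litres + 27,833 litres + 163,707 litres = 319,591 litres (under)
4 windows exceed the threshold.

4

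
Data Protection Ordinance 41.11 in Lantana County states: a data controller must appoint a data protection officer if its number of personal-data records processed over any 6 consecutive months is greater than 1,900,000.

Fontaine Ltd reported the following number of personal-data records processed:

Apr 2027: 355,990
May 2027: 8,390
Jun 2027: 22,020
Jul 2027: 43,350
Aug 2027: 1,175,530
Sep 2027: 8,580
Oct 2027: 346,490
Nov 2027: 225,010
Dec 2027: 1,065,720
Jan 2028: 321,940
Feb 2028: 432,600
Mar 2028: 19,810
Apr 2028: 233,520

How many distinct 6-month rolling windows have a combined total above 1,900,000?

Apr 2027–Sep 2027: 355,990 + 8,390 + 22,020 + 43,350 + 1,175,530 + 8,580 = 1,613,860 (under)
May 2027–Oct 2027: 8,390 + 22,020 + 43,350 + 1,175,530 + 8,580 + 346,490 = 1,604,360 (under)
Jun 2027–Nov 2027: 22,020 + 43,350 + 1,175,530 + 8,580 + 346,490 + 225,010 = 1,820,980 (under)
Jul 2027–Dec 2027: 43,350 + 1,175,530 + 8,580 + 346,490 + 225,010 + 1,065,720 = 2,864,680 (over)
Aug 2027–Jan 2028: 1,175,530 + 8,580 + 346,490 + 225,010 + 1,065,720 + 321,940 = 3,143,270 (over)
Sep 2027–Feb 2028: 8,580 + 346,490 + 225,010 + 1,065,720 + 321,940 + 432,600 = 2,400,340 (over)
Oct 2027–Mar 2028: 346,490 + 225,010 + 1,065,720 + 321,940 + 432,600 + 19,810 = 2,411,570 (over)
Nov 2027–Apr 2028: 225,010 + 1,065,720 + 321,940 + 432,600 + 19,810 + 233,520 = 2,298,600 (over)
5 windows exceed the threshold.

5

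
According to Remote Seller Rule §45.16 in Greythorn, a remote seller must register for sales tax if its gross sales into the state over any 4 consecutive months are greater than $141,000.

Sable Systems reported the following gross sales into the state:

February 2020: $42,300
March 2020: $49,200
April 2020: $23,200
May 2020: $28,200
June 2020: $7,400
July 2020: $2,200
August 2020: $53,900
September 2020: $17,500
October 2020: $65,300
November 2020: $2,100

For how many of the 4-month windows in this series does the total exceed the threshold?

1

February 2020–May 2020: $42,300 + $49,200 + $23,200 + $28,200 = $142,900 (over)
March 2020–June 2020: $49,200 + $23,200 + $28,200 + $7,400 = $108,000 (under)
April 2020–July 2020: $23,200 + $28,200 + $7,400 + $2,200 = $61,000 (under)
May 2020–August 2020: $28,200 + $7,400 + $2,200 + $53,900 = $91,700 (under)
June 2020–September 2020: $7,400 + $2,200 + $53,900 + $17,500 = $81,000 (under)
July 2020–October 2020: $2,200 + $53,900 + $17,500 + $65,300 = $138,900 (under)
August 2020–November 2020: $53,900 + $17,500 + $65,300 + $2,100 = $138,800 (under)
1 window exceeds the threshold.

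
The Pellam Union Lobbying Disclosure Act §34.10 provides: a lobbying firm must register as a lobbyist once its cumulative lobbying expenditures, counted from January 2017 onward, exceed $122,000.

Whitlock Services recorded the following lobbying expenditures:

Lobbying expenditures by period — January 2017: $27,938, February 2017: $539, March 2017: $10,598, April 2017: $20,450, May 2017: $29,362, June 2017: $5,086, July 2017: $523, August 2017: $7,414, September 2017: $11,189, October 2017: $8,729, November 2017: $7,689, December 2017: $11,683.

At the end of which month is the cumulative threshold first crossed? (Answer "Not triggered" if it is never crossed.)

November 2017

Through January 2017: $27,938
Through February 2017: $28,477
Through March 2017: $39,075
Through April 2017: $59,525
Through May 2017: $88,887
Through June 2017: $93,973
Through July 2017: $94,496
Through August 2017: $101,910
Through September 2017: $113,099
Through October 2017: $121,828
Through November 2017: $129,517 ← exceeds threshold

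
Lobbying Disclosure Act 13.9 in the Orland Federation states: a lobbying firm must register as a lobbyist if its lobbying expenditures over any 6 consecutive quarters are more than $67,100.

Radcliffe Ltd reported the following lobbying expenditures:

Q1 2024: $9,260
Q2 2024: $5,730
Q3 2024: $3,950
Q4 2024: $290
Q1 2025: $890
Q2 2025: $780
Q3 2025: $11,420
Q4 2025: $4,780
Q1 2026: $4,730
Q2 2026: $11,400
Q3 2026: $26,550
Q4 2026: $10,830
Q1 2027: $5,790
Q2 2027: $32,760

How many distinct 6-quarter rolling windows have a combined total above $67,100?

2

Q1 2024–Q2 2025: $9,260 + $5,730 + $3,950 + $290 + $890 + $780 = $20,900 (under)
Q2 2024–Q3 2025: $5,730 + $3,950 + $290 + $890 + $780 + $11,420 = $23,060 (under)
Q3 2024–Q4 2025: $3,950 + $290 + $890 + $780 + $11,420 + $4,780 = $22,110 (under)
Q4 2024–Q1 2026: $290 + $890 + $780 + $11,420 + $4,780 + $4,730 = $22,890 (under)
Q1 2025–Q2 2026: $890 + $780 + $11,420 + $4,780 + $4,730 + $11,400 = $34,000 (under)
Q2 2025–Q3 2026: $780 + $11,420 + $4,780 + $4,730 + $11,400 + $26,550 = $59,660 (under)
Q3 2025–Q4 2026: $11,420 + $4,780 + $4,730 + $11,400 + $26,550 + $10,830 = $69,710 (over)
Q4 2025–Q1 2027: $4,780 + $4,730 + $11,400 + $26,550 + $10,830 + $5,790 = $64,080 (under)
Q1 2026–Q2 2027: $4,730 + $11,400 + $26,550 + $10,830 + $5,790 + $32,760 = $92,060 (over)
2 windows exceed the threshold.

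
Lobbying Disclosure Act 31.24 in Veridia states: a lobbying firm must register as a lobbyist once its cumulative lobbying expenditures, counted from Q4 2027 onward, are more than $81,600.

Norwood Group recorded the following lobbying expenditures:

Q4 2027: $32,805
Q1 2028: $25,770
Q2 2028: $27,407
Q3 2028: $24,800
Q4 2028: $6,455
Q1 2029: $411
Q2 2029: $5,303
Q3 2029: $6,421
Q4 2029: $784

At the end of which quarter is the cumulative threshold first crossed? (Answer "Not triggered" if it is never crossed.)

Q2 2028

Through Q4 2027: $32,805
Through Q1 2028: $58,575
Through Q2 2028: $85,982 ← exceeds threshold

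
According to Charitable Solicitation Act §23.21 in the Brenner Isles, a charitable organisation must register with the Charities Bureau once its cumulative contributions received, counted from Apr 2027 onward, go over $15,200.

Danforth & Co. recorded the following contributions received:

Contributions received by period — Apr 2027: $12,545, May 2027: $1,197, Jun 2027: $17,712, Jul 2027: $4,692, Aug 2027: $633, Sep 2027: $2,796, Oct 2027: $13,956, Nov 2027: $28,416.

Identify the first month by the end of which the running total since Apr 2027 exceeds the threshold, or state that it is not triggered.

Jun 2027

Through Apr 2027: $12,545
Through May 2027: $13,742
Through Jun 2027: $31,454 ← exceeds threshold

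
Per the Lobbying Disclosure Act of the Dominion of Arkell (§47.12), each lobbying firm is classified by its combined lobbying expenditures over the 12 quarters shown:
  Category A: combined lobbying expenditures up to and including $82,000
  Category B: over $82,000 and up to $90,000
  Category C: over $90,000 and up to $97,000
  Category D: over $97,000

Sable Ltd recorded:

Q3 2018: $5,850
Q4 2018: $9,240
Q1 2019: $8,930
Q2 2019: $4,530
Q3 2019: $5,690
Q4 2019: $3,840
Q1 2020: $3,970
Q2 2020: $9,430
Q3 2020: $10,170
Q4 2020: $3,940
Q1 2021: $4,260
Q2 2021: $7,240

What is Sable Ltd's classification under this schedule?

Category A

Combined lobbying expenditures: $5,850 + $9,240 + $8,930 + $4,530 + $5,690 + $3,840 + $3,970 + $9,430 + $10,170 + $3,940 + $4,260 + $7,240 = $77,090.
$77,090 ≤ $82,000, so Category A applies.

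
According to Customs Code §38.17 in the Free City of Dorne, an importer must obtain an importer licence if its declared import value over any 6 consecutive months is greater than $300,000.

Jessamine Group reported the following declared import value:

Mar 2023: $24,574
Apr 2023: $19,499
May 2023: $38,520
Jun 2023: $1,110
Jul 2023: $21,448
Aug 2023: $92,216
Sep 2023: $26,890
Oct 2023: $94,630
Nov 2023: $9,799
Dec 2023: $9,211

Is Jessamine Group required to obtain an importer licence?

No

Mar 2023–Aug 2023: $24,574 + $19,499 + $38,520 + $1,110 + $21,448 + $92,216 = $197,367 (under)
Apr 2023–Sep 2023: $19,499 + $38,520 + $1,110 + $21,448 + $92,216 + $26,890 = $199,683 (under)
May 2023–Oct 2023: $38,520 + $1,110 + $21,448 + $92,216 + $26,890 + $94,630 = $274,814 (under)
Jun 2023–Nov 2023: $1,110 + $21,448 + $92,216 + $26,890 + $94,630 + $9,799 = $246,093 (under)
Jul 2023–Dec 2023: $21,448 + $92,216 + $26,890 + $94,630 + $9,799 + $9,211 = $254,194 (under)
No window exceeds $300,000.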